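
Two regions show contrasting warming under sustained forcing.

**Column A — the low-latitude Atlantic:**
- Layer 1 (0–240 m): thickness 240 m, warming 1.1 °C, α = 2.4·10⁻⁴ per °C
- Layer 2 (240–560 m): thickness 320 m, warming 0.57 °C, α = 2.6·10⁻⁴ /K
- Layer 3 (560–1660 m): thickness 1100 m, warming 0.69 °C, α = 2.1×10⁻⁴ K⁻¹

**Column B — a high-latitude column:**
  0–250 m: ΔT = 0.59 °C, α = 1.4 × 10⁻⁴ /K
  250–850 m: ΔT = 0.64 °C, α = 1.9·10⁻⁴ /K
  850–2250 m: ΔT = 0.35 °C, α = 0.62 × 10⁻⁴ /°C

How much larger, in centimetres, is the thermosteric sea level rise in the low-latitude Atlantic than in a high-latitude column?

15 cm

A 1.1 × 240 × 2.4×10⁻⁴ = 0.06336 m
A Layer 2: 0.57 × 320 × 2.6×10⁻⁴ = 0.047424 m
A Layer 3: 0.69 × 1100 × 2.1×10⁻⁴ = 0.15939 m
A total: 0.270174 m
B 1.4×10⁻⁴ × 0.59 × 250 = 0.02065 m
B 250–850 m: 600 × 1.9×10⁻⁴ × 0.64 = 0.07296 m
B 0.62×10⁻⁴ × 0.35 × 1400 = 0.03038 m
B total: 0.12399 m
Difference: 0.270174 − 0.12399 = 0.146184 m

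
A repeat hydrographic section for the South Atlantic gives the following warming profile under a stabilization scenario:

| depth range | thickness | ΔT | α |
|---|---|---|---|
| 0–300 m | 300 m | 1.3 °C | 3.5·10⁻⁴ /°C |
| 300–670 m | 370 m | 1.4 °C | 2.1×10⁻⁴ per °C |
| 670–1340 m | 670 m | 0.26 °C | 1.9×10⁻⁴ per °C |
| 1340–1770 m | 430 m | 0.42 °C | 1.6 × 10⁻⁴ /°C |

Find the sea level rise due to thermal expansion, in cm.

3.5×10⁻⁴ × 1.3 × 300 = 0.13650 m
300–670 m: 370 × 2.1×10⁻⁴ × 1.4 = 0.10878 m
670–1340 m: 670 × 0.26 × 1.9×10⁻⁴ = 0.033098 m
1340–1770 m: 430 × 1.6×10⁻⁴ × 0.42 = 0.028896 m
Δh = 0.13650 + 0.10878 + 0.033098 + 0.028896 = 0.307274 m ≈ 30.7 cm

Δh ≈ 30.7 cm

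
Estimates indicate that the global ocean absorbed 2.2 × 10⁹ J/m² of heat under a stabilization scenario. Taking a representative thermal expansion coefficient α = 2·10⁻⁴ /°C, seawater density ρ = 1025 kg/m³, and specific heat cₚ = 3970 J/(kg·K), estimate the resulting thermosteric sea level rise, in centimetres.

Δh = αQ/(ρcₚ) = 2×10⁻⁴ × 2.2×10⁹ / (1025 × 3970) ≈ 0.10813 m

10.8 cm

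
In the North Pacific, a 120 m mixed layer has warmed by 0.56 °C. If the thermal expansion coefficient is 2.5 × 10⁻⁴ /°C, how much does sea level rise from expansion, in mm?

16.8 mm

Δh = αΔT·H = 2.5×10⁻⁴ × 0.56 × 120 = 0.01680 m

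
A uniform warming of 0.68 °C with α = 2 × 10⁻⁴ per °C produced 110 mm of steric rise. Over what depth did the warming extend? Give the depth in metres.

810 m

H = Δh/(αΔT) = 0.11 / (2×10⁻⁴ × 0.68) ≈ 808.8 m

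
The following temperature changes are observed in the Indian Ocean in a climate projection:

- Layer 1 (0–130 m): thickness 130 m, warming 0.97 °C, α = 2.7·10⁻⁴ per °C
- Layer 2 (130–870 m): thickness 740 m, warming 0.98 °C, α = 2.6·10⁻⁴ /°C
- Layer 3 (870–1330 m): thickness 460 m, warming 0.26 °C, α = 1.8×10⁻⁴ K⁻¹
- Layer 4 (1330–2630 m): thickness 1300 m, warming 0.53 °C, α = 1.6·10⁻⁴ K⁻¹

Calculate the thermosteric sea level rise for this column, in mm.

2.7×10⁻⁴ × 130 × 0.97 = 0.034047 m
130–870 m: 2.6×10⁻⁴ × 0.98 × 740 = 0.188552 m
870–1330 m: 0.26 × 460 × 1.8×10⁻⁴ = 0.021528 m
0.53 × 1.6×10⁻⁴ × 1300 = 0.11024 m
Δh = 0.034047 + 0.188552 + 0.021528 + 0.11024 = 0.354367 m

Δh = 350 mm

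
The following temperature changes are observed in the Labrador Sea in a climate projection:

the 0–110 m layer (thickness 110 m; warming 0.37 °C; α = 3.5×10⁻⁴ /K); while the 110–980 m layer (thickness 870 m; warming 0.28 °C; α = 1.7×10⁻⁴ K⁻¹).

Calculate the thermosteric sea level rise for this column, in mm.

0–110 m: 0.37 × 110 × 3.5×10⁻⁴ = 0.014245 m
110–980 m: 870 × 0.28 × 1.7×10⁻⁴ = 0.041412 m
Δh = 0.014245 + 0.041412 = 0.055657 m

55.7 mm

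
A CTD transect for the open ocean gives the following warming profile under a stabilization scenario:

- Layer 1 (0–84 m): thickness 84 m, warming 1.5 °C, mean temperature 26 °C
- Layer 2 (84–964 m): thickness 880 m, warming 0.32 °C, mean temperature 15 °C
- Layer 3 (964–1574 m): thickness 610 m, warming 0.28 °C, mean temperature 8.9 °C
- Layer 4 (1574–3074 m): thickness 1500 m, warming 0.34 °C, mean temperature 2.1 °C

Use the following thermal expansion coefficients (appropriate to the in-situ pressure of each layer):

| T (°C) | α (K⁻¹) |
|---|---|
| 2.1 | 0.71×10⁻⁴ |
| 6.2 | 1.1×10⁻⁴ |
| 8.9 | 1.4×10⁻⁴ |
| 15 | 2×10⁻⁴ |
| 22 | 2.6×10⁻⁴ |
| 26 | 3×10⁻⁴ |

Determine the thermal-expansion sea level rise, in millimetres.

154 mm of thermosteric rise

Layer 1 at 26 °C → α = 3×10⁻⁴ K⁻¹
Layer 2 at 15 °C → α = 2×10⁻⁴ K⁻¹
Layer 3 at 8.9 °C → α = 1.4×10⁻⁴ K⁻¹
Layer 4 at 2.1 °C → α = 0.71×10⁻⁴ K⁻¹
Layer 1: 3×10⁻⁴ × 1.5 × 84 = 0.03780 m
Layer 2: 2×10⁻⁴ × 0.32 × 880 = 0.05632 m
610 × 0.28 × 1.4×10⁻⁴ = 0.023912 m
0.34 × 1500 × 0.71×10⁻⁴ = 0.03621 m
Δh = 0.03780 + 0.05632 + 0.023912 + 0.03621 = 0.154242 m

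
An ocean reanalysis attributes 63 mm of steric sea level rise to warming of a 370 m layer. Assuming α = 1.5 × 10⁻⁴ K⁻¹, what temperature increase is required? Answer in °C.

ΔT = Δh/(αH) = 0.063 / (1.5×10⁻⁴ × 370) ≈ 1.135 °C

ΔT ≈ 1.14 °C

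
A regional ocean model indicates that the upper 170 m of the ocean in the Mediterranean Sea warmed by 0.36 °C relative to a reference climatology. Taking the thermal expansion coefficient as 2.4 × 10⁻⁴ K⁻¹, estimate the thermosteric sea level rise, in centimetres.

Δh = αΔT·H = 2.4×10⁻⁴ × 0.36 × 170 = 0.014688 m

about 1.47 cm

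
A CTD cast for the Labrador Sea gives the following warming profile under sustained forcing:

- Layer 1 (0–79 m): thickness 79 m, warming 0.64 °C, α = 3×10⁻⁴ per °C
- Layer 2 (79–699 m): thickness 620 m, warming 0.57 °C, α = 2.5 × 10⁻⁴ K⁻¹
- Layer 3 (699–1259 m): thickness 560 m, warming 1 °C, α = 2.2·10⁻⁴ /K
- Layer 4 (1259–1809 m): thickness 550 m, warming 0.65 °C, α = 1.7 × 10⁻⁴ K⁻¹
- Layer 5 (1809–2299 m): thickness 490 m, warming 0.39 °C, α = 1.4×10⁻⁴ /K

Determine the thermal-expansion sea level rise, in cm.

0–79 m: 3×10⁻⁴ × 79 × 0.64 = 0.015168 m
620 × 0.57 × 2.5×10⁻⁴ = 0.08835 m
560 × 1 × 2.2×10⁻⁴ = 0.12320 m
550 × 0.65 × 1.7×10⁻⁴ = 0.060775 m
1809–2299 m: 490 × 1.4×10⁻⁴ × 0.39 = 0.026754 m
Δh = 0.015168 + 0.08835 + 0.12320 + 0.060775 + 0.026754 = 0.314247 m ≈ 31 cm

31 cm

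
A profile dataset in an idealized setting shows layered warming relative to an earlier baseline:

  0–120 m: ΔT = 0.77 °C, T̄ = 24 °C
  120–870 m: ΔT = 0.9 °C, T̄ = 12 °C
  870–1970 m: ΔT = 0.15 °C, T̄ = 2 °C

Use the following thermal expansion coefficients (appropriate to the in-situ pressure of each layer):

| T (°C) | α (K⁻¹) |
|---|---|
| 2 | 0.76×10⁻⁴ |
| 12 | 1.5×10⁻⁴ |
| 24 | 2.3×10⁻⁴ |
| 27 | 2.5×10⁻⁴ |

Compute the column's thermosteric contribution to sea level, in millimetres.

Layer 1 at 24 °C → α = 2.3×10⁻⁴ K⁻¹
Layer 2 at 12 °C → α = 1.5×10⁻⁴ K⁻¹
Layer 3 at 2 °C → α = 0.76×10⁻⁴ K⁻¹
0.77 × 2.3×10⁻⁴ × 120 = 0.021252 m
120–870 m: 1.5×10⁻⁴ × 0.9 × 750 = 0.10125 m
0.15 × 0.76×10⁻⁴ × 1100 = 0.01254 m
Δh = 0.021252 + 0.10125 + 0.01254 = 0.135042 m

140 mm of thermosteric rise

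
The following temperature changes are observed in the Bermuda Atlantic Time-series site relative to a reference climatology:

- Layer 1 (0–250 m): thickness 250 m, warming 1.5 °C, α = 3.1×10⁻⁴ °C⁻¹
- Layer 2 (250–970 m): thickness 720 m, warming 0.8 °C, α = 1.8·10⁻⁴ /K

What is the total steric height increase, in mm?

220 mm of thermosteric rise

Layer 1: 1.5 × 3.1×10⁻⁴ × 250 = 0.11625 m
1.8×10⁻⁴ × 720 × 0.8 = 0.10368 m
Δh = 0.11625 + 0.10368 = 0.21993 m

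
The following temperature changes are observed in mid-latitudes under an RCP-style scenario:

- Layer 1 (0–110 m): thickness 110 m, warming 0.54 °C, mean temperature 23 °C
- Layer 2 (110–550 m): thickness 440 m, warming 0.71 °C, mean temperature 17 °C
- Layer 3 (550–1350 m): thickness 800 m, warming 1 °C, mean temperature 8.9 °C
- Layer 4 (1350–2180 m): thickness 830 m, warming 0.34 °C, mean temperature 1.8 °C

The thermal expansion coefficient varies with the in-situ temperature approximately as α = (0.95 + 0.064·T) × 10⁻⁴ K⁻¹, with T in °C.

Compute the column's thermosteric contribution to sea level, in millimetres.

230 mm of thermosteric rise

Layer 1: α = (0.95 + 0.064×23)×10⁻⁴ = 2.422×10⁻⁴ K⁻¹
Layer 2: α = (0.95 + 0.064×17)×10⁻⁴ = 2.038×10⁻⁴ K⁻¹
Layer 3: α = (0.95 + 0.064×8.9)×10⁻⁴ = 1.5196×10⁻⁴ K⁻¹
Layer 4: α = (0.95 + 0.064×1.8)×10⁻⁴ = 1.0652×10⁻⁴ K⁻¹
Layer 1: 2.422×10⁻⁴ × 110 × 0.54 = 0.01438668 m
Layer 2: 440 × 2.038×10⁻⁴ × 0.71 = 0.06366712 m
550–1350 m: 800 × 1 × 1.5196×10⁻⁴ = 0.121568 m
1350–2180 m: 830 × 0.34 × 1.0652×10⁻⁴ = 0.030059944 m
Δh = 0.01438668 + 0.06366712 + 0.121568 + 0.030059944 = 0.229681744 m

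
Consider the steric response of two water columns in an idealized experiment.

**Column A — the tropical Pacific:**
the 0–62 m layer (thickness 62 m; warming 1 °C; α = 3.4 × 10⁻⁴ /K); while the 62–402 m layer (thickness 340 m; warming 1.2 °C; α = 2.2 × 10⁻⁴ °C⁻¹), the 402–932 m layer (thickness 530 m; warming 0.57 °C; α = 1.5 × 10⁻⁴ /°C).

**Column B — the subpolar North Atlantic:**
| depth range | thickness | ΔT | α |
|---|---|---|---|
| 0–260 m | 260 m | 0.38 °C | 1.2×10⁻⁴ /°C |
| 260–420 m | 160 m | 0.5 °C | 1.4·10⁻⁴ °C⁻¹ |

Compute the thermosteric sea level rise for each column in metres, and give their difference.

Δh_A ≈ 0.16 m, Δh_B ≈ 0.023 m; difference ≈ 0.13 m

A Layer 1: 62 × 3.4×10⁻⁴ × 1 = 0.02108 m
A 62–402 m: 2.2×10⁻⁴ × 1.2 × 340 = 0.08976 m
A 402–932 m: 1.5×10⁻⁴ × 530 × 0.57 = 0.045315 m
A total: 0.156155 m
B Layer 1: 260 × 1.2×10⁻⁴ × 0.38 = 0.011856 m
B Layer 2: 1.4×10⁻⁴ × 160 × 0.5 = 0.01120 m
B total: 0.023056 m
Difference: 0.156155 − 0.023056 = 0.133099 m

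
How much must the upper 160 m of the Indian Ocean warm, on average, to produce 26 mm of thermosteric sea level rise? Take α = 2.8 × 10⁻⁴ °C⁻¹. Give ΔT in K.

ΔT = Δh/(αH) = 0.026 / (2.8×10⁻⁴ × 160) ≈ 0.5804 K

ΔT ≈ 0.580 K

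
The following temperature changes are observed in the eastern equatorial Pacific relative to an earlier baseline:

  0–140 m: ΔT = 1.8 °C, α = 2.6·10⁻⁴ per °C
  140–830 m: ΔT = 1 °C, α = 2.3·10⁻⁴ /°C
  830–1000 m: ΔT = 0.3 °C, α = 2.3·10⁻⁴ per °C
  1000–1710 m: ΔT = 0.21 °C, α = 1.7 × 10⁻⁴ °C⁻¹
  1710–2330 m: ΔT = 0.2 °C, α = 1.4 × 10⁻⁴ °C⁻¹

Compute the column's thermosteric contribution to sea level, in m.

Δh ≈ 0.28 m

140 × 2.6×10⁻⁴ × 1.8 = 0.06552 m
Layer 2: 1 × 2.3×10⁻⁴ × 690 = 0.15870 m
Layer 3: 2.3×10⁻⁴ × 170 × 0.3 = 0.01173 m
1000–1710 m: 0.21 × 710 × 1.7×10⁻⁴ = 0.025347 m
Layer 5: 620 × 0.2 × 1.4×10⁻⁴ = 0.01736 m
Δh = 0.06552 + 0.15870 + 0.01173 + 0.025347 + 0.01736 = 0.278657 m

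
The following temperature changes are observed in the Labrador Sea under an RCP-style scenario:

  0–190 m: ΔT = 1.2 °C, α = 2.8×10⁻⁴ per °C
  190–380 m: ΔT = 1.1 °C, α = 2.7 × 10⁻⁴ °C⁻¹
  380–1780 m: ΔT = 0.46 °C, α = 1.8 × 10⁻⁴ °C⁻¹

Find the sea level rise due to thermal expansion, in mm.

0–190 m: 190 × 2.8×10⁻⁴ × 1.2 = 0.06384 m
1.1 × 2.7×10⁻⁴ × 190 = 0.05643 m
380–1780 m: 1400 × 1.8×10⁻⁴ × 0.46 = 0.11592 m
Δh = 0.06384 + 0.05643 + 0.11592 = 0.23619 m

about 236 mm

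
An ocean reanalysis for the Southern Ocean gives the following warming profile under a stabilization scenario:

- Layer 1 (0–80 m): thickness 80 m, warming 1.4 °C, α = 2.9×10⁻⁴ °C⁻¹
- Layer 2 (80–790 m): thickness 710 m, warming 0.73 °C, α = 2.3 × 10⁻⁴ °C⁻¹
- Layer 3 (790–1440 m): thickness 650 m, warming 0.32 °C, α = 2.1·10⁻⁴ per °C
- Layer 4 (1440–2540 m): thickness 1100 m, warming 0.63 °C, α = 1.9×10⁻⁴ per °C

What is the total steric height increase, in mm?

about 327 mm

0–80 m: 80 × 2.9×10⁻⁴ × 1.4 = 0.03248 m
Layer 2: 0.73 × 2.3×10⁻⁴ × 710 = 0.119209 m
0.32 × 2.1×10⁻⁴ × 650 = 0.04368 m
1100 × 0.63 × 1.9×10⁻⁴ = 0.13167 m
Δh = 0.03248 + 0.119209 + 0.04368 + 0.13167 = 0.327039 m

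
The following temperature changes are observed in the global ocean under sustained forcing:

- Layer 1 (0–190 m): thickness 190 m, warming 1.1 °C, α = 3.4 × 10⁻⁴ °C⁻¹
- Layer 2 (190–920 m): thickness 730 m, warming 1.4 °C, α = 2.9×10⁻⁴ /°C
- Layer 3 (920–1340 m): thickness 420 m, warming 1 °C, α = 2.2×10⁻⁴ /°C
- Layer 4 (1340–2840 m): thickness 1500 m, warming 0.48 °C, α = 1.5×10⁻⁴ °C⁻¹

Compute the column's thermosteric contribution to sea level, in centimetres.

0–190 m: 3.4×10⁻⁴ × 1.1 × 190 = 0.07106 m
Layer 2: 2.9×10⁻⁴ × 730 × 1.4 = 0.29638 m
420 × 2.2×10⁻⁴ × 1 = 0.09240 m
1.5×10⁻⁴ × 1500 × 0.48 = 0.10800 m
Δh = 0.07106 + 0.29638 + 0.09240 + 0.10800 = 0.56784 m ≈ 56.8 cm

about 56.8 cm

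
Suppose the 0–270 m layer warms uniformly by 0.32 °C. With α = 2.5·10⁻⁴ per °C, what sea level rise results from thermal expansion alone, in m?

Δh ≈ 0.022 m

Δh = αΔT·H = 2.5×10⁻⁴ × 0.32 × 270 = 0.02160 m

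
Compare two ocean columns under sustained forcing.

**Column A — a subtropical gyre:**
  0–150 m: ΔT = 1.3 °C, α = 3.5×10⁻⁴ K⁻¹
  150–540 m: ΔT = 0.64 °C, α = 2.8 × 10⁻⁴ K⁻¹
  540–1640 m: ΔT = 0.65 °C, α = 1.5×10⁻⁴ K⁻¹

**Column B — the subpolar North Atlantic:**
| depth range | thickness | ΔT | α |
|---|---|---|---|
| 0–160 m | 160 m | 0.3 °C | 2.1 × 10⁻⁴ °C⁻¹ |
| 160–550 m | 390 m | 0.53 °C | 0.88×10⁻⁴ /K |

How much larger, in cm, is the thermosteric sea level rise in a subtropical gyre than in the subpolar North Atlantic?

Δh_A − Δh_B ≈ 21.7 cm

A 1.3 × 3.5×10⁻⁴ × 150 = 0.06825 m
A Layer 2: 390 × 2.8×10⁻⁴ × 0.64 = 0.069888 m
A 1100 × 1.5×10⁻⁴ × 0.65 = 0.10725 m
A total: 0.245388 m
B 2.1×10⁻⁴ × 160 × 0.3 = 0.01008 m
B Layer 2: 0.53 × 0.88×10⁻⁴ × 390 = 0.0181896 m
B total: 0.0282696 m
Difference: 0.245388 − 0.0282696 = 0.2171184 m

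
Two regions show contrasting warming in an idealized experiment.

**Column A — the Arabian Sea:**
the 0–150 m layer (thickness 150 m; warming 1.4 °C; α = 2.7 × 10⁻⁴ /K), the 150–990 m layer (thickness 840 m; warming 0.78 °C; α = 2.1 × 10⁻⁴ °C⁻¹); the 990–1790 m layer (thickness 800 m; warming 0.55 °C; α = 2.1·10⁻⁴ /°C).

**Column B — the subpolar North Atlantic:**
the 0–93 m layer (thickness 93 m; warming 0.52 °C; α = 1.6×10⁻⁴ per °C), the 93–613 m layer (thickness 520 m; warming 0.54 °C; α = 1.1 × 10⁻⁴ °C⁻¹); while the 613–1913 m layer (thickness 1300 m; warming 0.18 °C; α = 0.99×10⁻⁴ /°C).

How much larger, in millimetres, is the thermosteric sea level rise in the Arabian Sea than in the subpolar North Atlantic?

A 1.4 × 150 × 2.7×10⁻⁴ = 0.05670 m
A 0.78 × 2.1×10⁻⁴ × 840 = 0.137592 m
A 990–1790 m: 0.55 × 800 × 2.1×10⁻⁴ = 0.09240 m
A total: 0.286692 m
B 0.52 × 93 × 1.6×10⁻⁴ = 0.0077376 m
B 1.1×10⁻⁴ × 0.54 × 520 = 0.030888 m
B 0.18 × 1300 × 0.99×10⁻⁴ = 0.023166 m
B total: 0.0617916 m
Difference: 0.286692 − 0.0617916 = 0.2249004 m

220 mm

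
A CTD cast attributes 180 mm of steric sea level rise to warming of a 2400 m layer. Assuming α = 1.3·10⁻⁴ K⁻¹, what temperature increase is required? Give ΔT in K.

ΔT = Δh/(αH) = 0.18 / (1.3×10⁻⁴ × 2400) ≈ 0.5769 K

0.58 K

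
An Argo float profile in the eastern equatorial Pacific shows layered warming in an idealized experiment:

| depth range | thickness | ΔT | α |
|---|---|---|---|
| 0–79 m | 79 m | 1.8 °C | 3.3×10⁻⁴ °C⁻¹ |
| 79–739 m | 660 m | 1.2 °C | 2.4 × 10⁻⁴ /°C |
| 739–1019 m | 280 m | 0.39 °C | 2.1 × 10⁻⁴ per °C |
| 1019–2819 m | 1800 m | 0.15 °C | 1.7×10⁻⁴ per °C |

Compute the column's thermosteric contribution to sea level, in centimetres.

30.6 cm

1.8 × 79 × 3.3×10⁻⁴ = 0.046926 m
79–739 m: 660 × 2.4×10⁻⁴ × 1.2 = 0.19008 m
739–1019 m: 2.1×10⁻⁴ × 280 × 0.39 = 0.022932 m
1800 × 0.15 × 1.7×10⁻⁴ = 0.04590 m
Δh = 0.046926 + 0.19008 + 0.022932 + 0.04590 = 0.305838 m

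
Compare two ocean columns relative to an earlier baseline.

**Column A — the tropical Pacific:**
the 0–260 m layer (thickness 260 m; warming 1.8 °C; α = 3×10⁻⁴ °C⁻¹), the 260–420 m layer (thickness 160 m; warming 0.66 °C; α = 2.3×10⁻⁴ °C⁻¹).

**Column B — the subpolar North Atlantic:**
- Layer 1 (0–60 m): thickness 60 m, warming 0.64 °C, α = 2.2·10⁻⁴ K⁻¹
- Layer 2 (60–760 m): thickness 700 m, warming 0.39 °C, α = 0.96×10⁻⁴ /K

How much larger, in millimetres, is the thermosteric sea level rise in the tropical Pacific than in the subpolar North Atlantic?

A 1.8 × 3×10⁻⁴ × 260 = 0.14040 m
A 2.3×10⁻⁴ × 0.66 × 160 = 0.024288 m
A total: 0.164688 m
B Layer 1: 2.2×10⁻⁴ × 0.64 × 60 = 0.008448 m
B Layer 2: 0.39 × 700 × 0.96×10⁻⁴ = 0.026208 m
B total: 0.034656 m
Difference: 0.164688 − 0.034656 = 0.130032 m

Δh_A − Δh_B ≈ 130 mm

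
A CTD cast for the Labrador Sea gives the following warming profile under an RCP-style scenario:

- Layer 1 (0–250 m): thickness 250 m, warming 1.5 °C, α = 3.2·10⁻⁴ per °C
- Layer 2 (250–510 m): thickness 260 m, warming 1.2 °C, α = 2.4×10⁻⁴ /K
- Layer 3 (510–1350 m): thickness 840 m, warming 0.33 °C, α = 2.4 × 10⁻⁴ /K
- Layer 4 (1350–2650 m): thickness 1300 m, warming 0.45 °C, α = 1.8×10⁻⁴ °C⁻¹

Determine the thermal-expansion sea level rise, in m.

1.5 × 3.2×10⁻⁴ × 250 = 0.12000 m
250–510 m: 2.4×10⁻⁴ × 260 × 1.2 = 0.07488 m
510–1350 m: 0.33 × 2.4×10⁻⁴ × 840 = 0.066528 m
1350–2650 m: 1.8×10⁻⁴ × 1300 × 0.45 = 0.10530 m
Δh = 0.12000 + 0.07488 + 0.066528 + 0.10530 = 0.366708 m ≈ 0.37 m

Δh = 0.37 m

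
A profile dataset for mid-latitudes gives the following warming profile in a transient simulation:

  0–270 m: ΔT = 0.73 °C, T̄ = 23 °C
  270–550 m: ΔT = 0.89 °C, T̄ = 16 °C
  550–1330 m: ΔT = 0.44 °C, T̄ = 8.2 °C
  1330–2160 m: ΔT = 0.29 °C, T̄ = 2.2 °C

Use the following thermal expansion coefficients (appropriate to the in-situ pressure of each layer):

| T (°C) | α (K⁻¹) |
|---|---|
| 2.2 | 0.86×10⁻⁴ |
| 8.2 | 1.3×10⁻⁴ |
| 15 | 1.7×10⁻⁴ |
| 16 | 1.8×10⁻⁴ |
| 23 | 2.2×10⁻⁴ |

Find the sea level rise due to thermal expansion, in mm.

Δh ≈ 154 mm

Layer 1 at 23 °C → α = 2.2×10⁻⁴ K⁻¹
Layer 2 at 16 °C → α = 1.8×10⁻⁴ K⁻¹
Layer 3 at 8.2 °C → α = 1.3×10⁻⁴ K⁻¹
Layer 4 at 2.2 °C → α = 0.86×10⁻⁴ K⁻¹
0–270 m: 2.2×10⁻⁴ × 270 × 0.73 = 0.043362 m
Layer 2: 280 × 1.8×10⁻⁴ × 0.89 = 0.044856 m
Layer 3: 1.3×10⁻⁴ × 780 × 0.44 = 0.044616 m
0.86×10⁻⁴ × 830 × 0.29 = 0.0207002 m
Δh = 0.043362 + 0.044856 + 0.044616 + 0.0207002 = 0.1535342 m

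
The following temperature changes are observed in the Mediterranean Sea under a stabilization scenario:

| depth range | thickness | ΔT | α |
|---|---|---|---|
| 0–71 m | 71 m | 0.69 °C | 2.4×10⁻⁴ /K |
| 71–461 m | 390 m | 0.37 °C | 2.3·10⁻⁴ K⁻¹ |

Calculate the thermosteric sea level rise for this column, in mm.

44.9 mm

0.69 × 2.4×10⁻⁴ × 71 = 0.0117576 m
71–461 m: 390 × 0.37 × 2.3×10⁻⁴ = 0.033189 m
Δh = 0.0117576 + 0.033189 = 0.0449466 m ≈ 44.9 mm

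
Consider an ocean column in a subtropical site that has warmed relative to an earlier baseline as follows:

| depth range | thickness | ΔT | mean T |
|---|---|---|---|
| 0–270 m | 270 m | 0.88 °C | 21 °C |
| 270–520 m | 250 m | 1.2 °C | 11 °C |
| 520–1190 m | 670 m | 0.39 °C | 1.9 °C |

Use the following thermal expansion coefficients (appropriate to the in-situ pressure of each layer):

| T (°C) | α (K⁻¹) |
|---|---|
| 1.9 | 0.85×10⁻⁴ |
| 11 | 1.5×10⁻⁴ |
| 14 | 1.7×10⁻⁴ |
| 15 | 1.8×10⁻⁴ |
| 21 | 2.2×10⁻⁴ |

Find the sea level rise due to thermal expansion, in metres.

about 0.119 m

Layer 1 at 21 °C → α = 2.2×10⁻⁴ K⁻¹
Layer 2 at 11 °C → α = 1.5×10⁻⁴ K⁻¹
Layer 3 at 1.9 °C → α = 0.85×10⁻⁴ K⁻¹
0–270 m: 270 × 2.2×10⁻⁴ × 0.88 = 0.052272 m
Layer 2: 250 × 1.2 × 1.5×10⁻⁴ = 0.04500 m
520–1190 m: 0.85×10⁻⁴ × 0.39 × 670 = 0.0222105 m
Δh = 0.052272 + 0.04500 + 0.0222105 = 0.1194825 m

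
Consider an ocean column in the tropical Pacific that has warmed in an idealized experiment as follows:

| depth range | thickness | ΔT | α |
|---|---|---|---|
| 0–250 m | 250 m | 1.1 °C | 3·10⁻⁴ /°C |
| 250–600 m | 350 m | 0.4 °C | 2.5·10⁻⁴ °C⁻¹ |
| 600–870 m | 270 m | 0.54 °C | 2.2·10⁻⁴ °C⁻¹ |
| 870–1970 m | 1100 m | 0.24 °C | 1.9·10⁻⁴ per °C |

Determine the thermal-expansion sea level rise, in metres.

0.20 m

0–250 m: 250 × 1.1 × 3×10⁻⁴ = 0.08250 m
0.4 × 350 × 2.5×10⁻⁴ = 0.03500 m
600–870 m: 0.54 × 270 × 2.2×10⁻⁴ = 0.032076 m
870–1970 m: 1100 × 1.9×10⁻⁴ × 0.24 = 0.05016 m
Δh = 0.08250 + 0.03500 + 0.032076 + 0.05016 = 0.199736 m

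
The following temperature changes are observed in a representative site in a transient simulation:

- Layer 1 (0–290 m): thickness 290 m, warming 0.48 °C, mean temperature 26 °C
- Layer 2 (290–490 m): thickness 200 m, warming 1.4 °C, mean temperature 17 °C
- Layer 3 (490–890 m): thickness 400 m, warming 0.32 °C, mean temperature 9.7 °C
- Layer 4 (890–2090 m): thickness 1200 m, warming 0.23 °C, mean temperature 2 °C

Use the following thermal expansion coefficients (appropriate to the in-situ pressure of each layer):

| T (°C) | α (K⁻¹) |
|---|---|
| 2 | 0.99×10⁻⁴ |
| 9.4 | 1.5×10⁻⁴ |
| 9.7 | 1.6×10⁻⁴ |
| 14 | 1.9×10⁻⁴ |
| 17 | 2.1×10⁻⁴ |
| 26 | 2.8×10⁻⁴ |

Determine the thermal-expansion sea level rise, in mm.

150 mm of thermosteric rise

Layer 1 at 26 °C → α = 2.8×10⁻⁴ K⁻¹
Layer 2 at 17 °C → α = 2.1×10⁻⁴ K⁻¹
Layer 3 at 9.7 °C → α = 1.6×10⁻⁴ K⁻¹
Layer 4 at 2 °C → α = 0.99×10⁻⁴ K⁻¹
Layer 1: 2.8×10⁻⁴ × 0.48 × 290 = 0.038976 m
200 × 2.1×10⁻⁴ × 1.4 = 0.05880 m
490–890 m: 1.6×10⁻⁴ × 0.32 × 400 = 0.02048 m
0.23 × 0.99×10⁻⁴ × 1200 = 0.027324 m
Δh = 0.038976 + 0.05880 + 0.02048 + 0.027324 = 0.14558 m ≈ 150 mm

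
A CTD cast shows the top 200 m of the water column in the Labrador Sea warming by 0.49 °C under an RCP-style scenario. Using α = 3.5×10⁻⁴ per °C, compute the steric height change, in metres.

Δh = αΔT·H = 3.5×10⁻⁴ × 0.49 × 200 = 0.03430 m

0.034 m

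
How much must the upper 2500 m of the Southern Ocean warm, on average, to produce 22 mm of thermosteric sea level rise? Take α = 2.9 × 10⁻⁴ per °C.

ΔT ≈ 0.030 °C

ΔT = Δh/(αH) = 0.022 / (2.9×10⁻⁴ × 2500) ≈ 0.03034 °C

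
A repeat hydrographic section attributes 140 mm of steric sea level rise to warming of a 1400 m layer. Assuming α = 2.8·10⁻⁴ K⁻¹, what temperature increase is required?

ΔT ≈ 0.357 K

ΔT = Δh/(αH) = 0.14 / (2.8×10⁻⁴ × 1400) ≈ 0.3571 K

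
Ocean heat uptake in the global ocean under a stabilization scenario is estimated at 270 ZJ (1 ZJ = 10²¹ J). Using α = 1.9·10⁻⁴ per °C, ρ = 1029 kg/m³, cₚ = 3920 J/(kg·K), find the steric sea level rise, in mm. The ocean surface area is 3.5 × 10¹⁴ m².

36.3 mm

Per unit area: Q = 270×10²¹ / (3.5×10¹⁴) ≈ 7.714×10⁸ J/m²
Δh = αQ/(ρcₚ) = 1.9×10⁻⁴ × 7.714×10⁸ / (1029 × 3920) ≈ 0.036336 m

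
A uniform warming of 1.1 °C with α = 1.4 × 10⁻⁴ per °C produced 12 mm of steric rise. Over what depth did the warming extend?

H = Δh/(αΔT) = 0.012 / (1.4×10⁻⁴ × 1.1) ≈ 77.92 m

77.9 m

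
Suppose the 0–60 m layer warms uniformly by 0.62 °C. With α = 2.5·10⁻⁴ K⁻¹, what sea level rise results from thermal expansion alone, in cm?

Δh = αΔT·H = 2.5×10⁻⁴ × 0.62 × 60 = 0.00930 m

about 0.930 cm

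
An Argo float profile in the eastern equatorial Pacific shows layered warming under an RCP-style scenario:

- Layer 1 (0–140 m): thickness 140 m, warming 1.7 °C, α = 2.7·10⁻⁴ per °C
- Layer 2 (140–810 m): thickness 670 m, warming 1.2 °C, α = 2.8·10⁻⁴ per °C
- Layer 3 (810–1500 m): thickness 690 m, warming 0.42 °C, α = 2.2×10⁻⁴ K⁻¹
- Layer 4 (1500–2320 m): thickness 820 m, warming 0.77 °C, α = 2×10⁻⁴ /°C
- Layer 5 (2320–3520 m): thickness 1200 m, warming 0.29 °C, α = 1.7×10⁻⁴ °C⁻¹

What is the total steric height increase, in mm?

Δh ≈ 539 mm

Layer 1: 2.7×10⁻⁴ × 140 × 1.7 = 0.06426 m
2.8×10⁻⁴ × 670 × 1.2 = 0.22512 m
810–1500 m: 690 × 0.42 × 2.2×10⁻⁴ = 0.063756 m
820 × 2×10⁻⁴ × 0.77 = 0.12628 m
Layer 5: 0.29 × 1200 × 1.7×10⁻⁴ = 0.05916 m
Δh = 0.06426 + 0.22512 + 0.063756 + 0.12628 + 0.05916 = 0.538576 m ≈ 539 mm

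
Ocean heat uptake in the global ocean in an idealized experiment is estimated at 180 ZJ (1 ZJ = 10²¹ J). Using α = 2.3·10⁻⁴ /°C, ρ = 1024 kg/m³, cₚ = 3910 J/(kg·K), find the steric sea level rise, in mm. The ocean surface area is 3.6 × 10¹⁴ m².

29 mm

Per unit area: Q = 180×10²¹ / (3.6×10¹⁴) = 5×10⁸ J/m²
Δh = αQ/(ρcₚ) = 2.3×10⁻⁴ × 5×10⁸ / (1024 × 3910) ≈ 0.028722 m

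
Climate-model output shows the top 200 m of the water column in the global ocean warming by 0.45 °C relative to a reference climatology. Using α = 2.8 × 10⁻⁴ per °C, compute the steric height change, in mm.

25.2 mm of thermosteric rise

Δh = αΔT·H = 2.8×10⁻⁴ × 0.45 × 200 = 0.02520 m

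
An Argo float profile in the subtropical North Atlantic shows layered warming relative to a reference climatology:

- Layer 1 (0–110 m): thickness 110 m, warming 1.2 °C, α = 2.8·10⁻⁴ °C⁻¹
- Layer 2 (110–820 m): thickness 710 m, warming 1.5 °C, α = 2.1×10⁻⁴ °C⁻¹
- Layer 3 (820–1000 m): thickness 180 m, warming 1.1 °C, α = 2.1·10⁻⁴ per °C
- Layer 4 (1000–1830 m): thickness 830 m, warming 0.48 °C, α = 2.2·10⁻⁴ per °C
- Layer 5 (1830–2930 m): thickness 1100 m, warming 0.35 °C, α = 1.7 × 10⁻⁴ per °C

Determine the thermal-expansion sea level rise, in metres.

1.2 × 110 × 2.8×10⁻⁴ = 0.03696 m
110–820 m: 2.1×10⁻⁴ × 710 × 1.5 = 0.22365 m
2.1×10⁻⁴ × 1.1 × 180 = 0.04158 m
Layer 4: 0.48 × 2.2×10⁻⁴ × 830 = 0.087648 m
Layer 5: 0.35 × 1.7×10⁻⁴ × 1100 = 0.06545 m
Δh = 0.03696 + 0.22365 + 0.04158 + 0.087648 + 0.06545 = 0.455288 m

Δh ≈ 0.455 m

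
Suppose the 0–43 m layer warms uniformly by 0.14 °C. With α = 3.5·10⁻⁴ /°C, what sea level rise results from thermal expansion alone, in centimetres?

Δh = αΔT·H = 3.5×10⁻⁴ × 0.14 × 43 = 0.002107 m

about 0.21 cm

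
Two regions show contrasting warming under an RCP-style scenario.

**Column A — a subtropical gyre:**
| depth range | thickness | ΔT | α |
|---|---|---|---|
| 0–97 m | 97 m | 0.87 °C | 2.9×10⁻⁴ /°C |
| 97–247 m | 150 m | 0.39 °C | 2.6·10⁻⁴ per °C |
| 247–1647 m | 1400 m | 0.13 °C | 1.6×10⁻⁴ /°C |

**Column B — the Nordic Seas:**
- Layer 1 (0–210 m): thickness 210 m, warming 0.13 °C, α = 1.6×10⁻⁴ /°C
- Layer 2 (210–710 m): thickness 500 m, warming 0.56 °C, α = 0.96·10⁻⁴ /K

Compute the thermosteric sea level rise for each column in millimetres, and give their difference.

A 2.9×10⁻⁴ × 97 × 0.87 = 0.0244731 m
A 150 × 2.6×10⁻⁴ × 0.39 = 0.01521 m
A Layer 3: 1.6×10⁻⁴ × 1400 × 0.13 = 0.02912 m
A total: 0.0688031 m
B 0–210 m: 210 × 1.6×10⁻⁴ × 0.13 = 0.004368 m
B Layer 2: 500 × 0.96×10⁻⁴ × 0.56 = 0.02688 m
B total: 0.031248 m
Difference: 0.0688031 − 0.031248 = 0.0375551 m

A: 69 mm; B: 31 mm; difference 38 mm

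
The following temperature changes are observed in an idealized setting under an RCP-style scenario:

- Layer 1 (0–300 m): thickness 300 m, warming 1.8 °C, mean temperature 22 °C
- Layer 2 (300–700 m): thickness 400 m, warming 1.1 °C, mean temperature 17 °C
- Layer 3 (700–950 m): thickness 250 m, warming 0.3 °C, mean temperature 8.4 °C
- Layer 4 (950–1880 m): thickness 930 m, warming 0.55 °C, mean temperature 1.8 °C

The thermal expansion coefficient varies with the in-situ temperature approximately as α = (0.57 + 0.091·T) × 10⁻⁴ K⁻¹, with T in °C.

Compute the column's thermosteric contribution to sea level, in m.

Layer 1: α = (0.57 + 0.091×22)×10⁻⁴ = 2.572×10⁻⁴ K⁻¹
Layer 2: α = (0.57 + 0.091×17)×10⁻⁴ = 2.117×10⁻⁴ K⁻¹
Layer 3: α = (0.57 + 0.091×8.4)×10⁻⁴ = 1.3344×10⁻⁴ K⁻¹
Layer 4: α = (0.57 + 0.091×1.8)×10⁻⁴ = 0.7338×10⁻⁴ K⁻¹
0–300 m: 2.572×10⁻⁴ × 300 × 1.8 = 0.138888 m
1.1 × 2.117×10⁻⁴ × 400 = 0.093148 m
0.3 × 1.3344×10⁻⁴ × 250 = 0.010008 m
Layer 4: 0.7338×10⁻⁴ × 930 × 0.55 = 0.03753387 m
Δh = 0.138888 + 0.093148 + 0.010008 + 0.03753387 = 0.27957787 m

Δh = 0.280 m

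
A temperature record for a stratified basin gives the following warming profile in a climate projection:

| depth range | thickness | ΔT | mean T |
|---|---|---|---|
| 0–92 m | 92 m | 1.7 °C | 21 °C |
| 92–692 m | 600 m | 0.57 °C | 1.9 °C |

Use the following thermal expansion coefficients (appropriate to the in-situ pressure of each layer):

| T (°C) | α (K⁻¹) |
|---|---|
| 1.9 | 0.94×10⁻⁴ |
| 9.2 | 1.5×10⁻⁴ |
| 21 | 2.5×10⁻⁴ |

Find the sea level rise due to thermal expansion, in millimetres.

Layer 1 at 21 °C → α = 2.5×10⁻⁴ K⁻¹
Layer 2 at 1.9 °C → α = 0.94×10⁻⁴ K⁻¹
0–92 m: 92 × 2.5×10⁻⁴ × 1.7 = 0.03910 m
Layer 2: 0.57 × 0.94×10⁻⁴ × 600 = 0.032148 m
Δh = 0.03910 + 0.032148 = 0.071248 m

71 mm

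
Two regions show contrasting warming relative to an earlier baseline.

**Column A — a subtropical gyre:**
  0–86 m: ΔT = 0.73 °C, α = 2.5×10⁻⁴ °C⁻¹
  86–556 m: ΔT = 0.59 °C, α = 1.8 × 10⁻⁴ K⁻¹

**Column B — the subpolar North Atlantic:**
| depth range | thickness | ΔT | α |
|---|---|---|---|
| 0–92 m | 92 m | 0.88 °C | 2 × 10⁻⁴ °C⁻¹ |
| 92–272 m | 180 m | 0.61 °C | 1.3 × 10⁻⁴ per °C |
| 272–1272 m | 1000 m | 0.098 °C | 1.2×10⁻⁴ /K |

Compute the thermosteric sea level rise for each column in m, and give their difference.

Δh_A ≈ 0.0656 m, Δh_B ≈ 0.0422 m; difference ≈ 0.0234 m

A 86 × 2.5×10⁻⁴ × 0.73 = 0.015695 m
A 86–556 m: 470 × 0.59 × 1.8×10⁻⁴ = 0.049914 m
A total: 0.065609 m
B 92 × 0.88 × 2×10⁻⁴ = 0.016192 m
B 92–272 m: 1.3×10⁻⁴ × 0.61 × 180 = 0.014274 m
B 1000 × 1.2×10⁻⁴ × 0.098 = 0.01176 m
B total: 0.042226 m
Difference: 0.065609 − 0.042226 = 0.023383 m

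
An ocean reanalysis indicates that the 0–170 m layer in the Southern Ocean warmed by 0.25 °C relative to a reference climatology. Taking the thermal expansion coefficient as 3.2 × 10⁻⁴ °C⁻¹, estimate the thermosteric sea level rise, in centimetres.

about 1.36 cm

Δh = αΔT·H = 3.2×10⁻⁴ × 0.25 × 170 = 0.01360 m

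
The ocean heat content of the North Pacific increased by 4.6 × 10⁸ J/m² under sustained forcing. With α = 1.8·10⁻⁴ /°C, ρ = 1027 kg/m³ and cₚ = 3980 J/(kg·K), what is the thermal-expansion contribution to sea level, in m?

Δh ≈ 0.0203 m

Δh = αQ/(ρcₚ) = 1.8×10⁻⁴ × 4.6×10⁸ / (1027 × 3980) ≈ 0.020257 m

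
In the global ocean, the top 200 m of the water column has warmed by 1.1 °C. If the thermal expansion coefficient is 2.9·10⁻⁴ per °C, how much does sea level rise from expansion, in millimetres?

64 mm of thermosteric rise

Δh = αΔT·H = 2.9×10⁻⁴ × 1.1 × 200 = 0.06380 m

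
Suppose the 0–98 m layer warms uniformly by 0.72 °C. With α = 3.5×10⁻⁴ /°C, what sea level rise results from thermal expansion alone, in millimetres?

Δh = 24.7 mm

Δh = αΔT·H = 3.5×10⁻⁴ × 0.72 × 98 = 0.024696 m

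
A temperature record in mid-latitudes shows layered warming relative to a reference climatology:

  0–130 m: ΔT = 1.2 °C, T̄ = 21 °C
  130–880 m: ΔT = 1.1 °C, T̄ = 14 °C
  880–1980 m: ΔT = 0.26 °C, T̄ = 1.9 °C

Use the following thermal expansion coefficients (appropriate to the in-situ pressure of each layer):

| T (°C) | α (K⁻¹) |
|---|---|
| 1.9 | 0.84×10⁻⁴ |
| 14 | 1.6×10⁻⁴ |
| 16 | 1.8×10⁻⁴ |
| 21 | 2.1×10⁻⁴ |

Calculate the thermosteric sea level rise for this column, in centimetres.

Layer 1 at 21 °C → α = 2.1×10⁻⁴ K⁻¹
Layer 2 at 14 °C → α = 1.6×10⁻⁴ K⁻¹
Layer 3 at 1.9 °C → α = 0.84×10⁻⁴ K⁻¹
Layer 1: 2.1×10⁻⁴ × 1.2 × 130 = 0.03276 m
750 × 1.1 × 1.6×10⁻⁴ = 0.13200 m
880–1980 m: 0.26 × 0.84×10⁻⁴ × 1100 = 0.024024 m
Δh = 0.03276 + 0.13200 + 0.024024 = 0.188784 m

18.9 cm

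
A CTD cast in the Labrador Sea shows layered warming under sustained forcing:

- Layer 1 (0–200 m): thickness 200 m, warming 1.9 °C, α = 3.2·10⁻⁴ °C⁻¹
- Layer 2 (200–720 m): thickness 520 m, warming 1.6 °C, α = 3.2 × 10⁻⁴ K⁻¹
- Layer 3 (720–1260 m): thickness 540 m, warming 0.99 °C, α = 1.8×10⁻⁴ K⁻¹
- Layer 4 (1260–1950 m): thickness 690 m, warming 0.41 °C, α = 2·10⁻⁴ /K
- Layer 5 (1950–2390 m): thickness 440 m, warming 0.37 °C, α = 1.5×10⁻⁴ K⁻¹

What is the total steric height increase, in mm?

Layer 1: 200 × 3.2×10⁻⁴ × 1.9 = 0.12160 m
Layer 2: 3.2×10⁻⁴ × 520 × 1.6 = 0.26624 m
720–1260 m: 540 × 1.8×10⁻⁴ × 0.99 = 0.096228 m
1260–1950 m: 2×10⁻⁴ × 690 × 0.41 = 0.05658 m
1950–2390 m: 0.37 × 1.5×10⁻⁴ × 440 = 0.02442 m
Δh = 0.12160 + 0.26624 + 0.096228 + 0.05658 + 0.02442 = 0.565068 m ≈ 565 mm

about 565 mm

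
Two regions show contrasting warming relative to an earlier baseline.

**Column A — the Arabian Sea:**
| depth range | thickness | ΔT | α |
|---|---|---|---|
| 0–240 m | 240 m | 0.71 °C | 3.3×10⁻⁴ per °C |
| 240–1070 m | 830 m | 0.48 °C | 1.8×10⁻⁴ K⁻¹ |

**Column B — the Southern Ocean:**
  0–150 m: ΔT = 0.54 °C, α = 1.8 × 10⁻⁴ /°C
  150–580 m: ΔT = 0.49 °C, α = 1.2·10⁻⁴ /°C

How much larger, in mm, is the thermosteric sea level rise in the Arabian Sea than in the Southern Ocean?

88 mm

A Layer 1: 0.71 × 3.3×10⁻⁴ × 240 = 0.056232 m
A 0.48 × 1.8×10⁻⁴ × 830 = 0.071712 m
A total: 0.127944 m
B 0–150 m: 0.54 × 150 × 1.8×10⁻⁴ = 0.01458 m
B Layer 2: 0.49 × 1.2×10⁻⁴ × 430 = 0.025284 m
B total: 0.039864 m
Difference: 0.127944 − 0.039864 = 0.08808 m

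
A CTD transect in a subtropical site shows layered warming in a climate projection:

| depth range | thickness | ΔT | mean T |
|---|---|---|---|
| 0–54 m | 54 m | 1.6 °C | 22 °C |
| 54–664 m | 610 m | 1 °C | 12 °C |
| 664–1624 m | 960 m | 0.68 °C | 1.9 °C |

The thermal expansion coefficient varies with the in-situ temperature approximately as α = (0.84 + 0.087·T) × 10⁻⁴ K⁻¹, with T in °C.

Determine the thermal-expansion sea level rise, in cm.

Layer 1: α = (0.84 + 0.087×22)×10⁻⁴ = 2.754×10⁻⁴ K⁻¹
Layer 2: α = (0.84 + 0.087×12)×10⁻⁴ = 1.884×10⁻⁴ K⁻¹
Layer 3: α = (0.84 + 0.087×1.9)×10⁻⁴ = 1.0053×10⁻⁴ K⁻¹
0–54 m: 1.6 × 2.754×10⁻⁴ × 54 = 0.02379456 m
1.884×10⁻⁴ × 610 × 1 = 0.114924 m
Layer 3: 0.68 × 1.0053×10⁻⁴ × 960 = 0.065625984 m
Δh = 0.02379456 + 0.114924 + 0.065625984 = 0.204344544 m ≈ 20.4 cm

Δh ≈ 20.4 cm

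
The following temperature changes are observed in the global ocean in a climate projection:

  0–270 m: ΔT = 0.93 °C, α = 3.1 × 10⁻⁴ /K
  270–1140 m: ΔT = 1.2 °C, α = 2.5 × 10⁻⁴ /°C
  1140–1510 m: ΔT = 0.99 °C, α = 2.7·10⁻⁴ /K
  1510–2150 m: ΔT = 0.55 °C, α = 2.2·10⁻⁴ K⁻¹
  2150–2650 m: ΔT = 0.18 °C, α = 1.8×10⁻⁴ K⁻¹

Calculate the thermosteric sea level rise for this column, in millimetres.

0–270 m: 3.1×10⁻⁴ × 0.93 × 270 = 0.077841 m
Layer 2: 1.2 × 870 × 2.5×10⁻⁴ = 0.26100 m
2.7×10⁻⁴ × 370 × 0.99 = 0.098901 m
0.55 × 2.2×10⁻⁴ × 640 = 0.07744 m
2150–2650 m: 1.8×10⁻⁴ × 0.18 × 500 = 0.01620 m
Δh = 0.077841 + 0.26100 + 0.098901 + 0.07744 + 0.01620 = 0.531382 m

Δh ≈ 531 mm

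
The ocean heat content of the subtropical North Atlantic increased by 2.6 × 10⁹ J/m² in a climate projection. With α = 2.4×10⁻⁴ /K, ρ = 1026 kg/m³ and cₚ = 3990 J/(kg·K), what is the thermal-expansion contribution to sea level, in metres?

Δh ≈ 0.152 m

Δh = αQ/(ρcₚ) = 2.4×10⁻⁴ × 2.6×10⁹ / (1026 × 3990) ≈ 0.15243 m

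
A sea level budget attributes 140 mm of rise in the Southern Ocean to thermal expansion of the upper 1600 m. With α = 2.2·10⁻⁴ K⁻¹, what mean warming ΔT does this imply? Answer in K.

ΔT = Δh/(αH) = 0.14 / (2.2×10⁻⁴ × 1600) ≈ 0.3977 K

about 0.398 K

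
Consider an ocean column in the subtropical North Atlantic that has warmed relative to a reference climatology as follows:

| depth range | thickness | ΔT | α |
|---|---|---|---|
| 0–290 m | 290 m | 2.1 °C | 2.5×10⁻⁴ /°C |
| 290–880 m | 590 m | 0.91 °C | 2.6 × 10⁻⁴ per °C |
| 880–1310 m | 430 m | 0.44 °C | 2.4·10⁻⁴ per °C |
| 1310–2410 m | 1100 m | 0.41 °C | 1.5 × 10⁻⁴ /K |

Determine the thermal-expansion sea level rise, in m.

about 0.405 m

2.5×10⁻⁴ × 2.1 × 290 = 0.15225 m
590 × 0.91 × 2.6×10⁻⁴ = 0.139594 m
2.4×10⁻⁴ × 0.44 × 430 = 0.045408 m
Layer 4: 1.5×10⁻⁴ × 0.41 × 1100 = 0.06765 m
Δh = 0.15225 + 0.139594 + 0.045408 + 0.06765 = 0.404902 m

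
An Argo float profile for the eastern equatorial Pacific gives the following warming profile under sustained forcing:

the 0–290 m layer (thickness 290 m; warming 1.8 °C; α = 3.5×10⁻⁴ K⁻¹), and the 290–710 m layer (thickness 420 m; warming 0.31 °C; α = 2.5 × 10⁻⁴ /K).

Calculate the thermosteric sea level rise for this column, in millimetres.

Δh = 215 mm

0–290 m: 3.5×10⁻⁴ × 290 × 1.8 = 0.18270 m
290–710 m: 0.31 × 2.5×10⁻⁴ × 420 = 0.03255 m
Δh = 0.18270 + 0.03255 = 0.21525 m ≈ 215 mm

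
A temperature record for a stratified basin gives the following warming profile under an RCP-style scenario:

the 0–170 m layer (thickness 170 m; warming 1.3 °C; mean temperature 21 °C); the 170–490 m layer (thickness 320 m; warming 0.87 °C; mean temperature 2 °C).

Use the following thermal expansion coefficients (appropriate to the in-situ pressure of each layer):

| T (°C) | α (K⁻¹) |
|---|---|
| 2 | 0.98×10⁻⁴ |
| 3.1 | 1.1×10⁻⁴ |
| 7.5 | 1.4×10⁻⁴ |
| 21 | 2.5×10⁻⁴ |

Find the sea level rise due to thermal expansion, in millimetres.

Layer 1 at 21 °C → α = 2.5×10⁻⁴ K⁻¹
Layer 2 at 2 °C → α = 0.98×10⁻⁴ K⁻¹
170 × 1.3 × 2.5×10⁻⁴ = 0.05525 m
170–490 m: 0.87 × 0.98×10⁻⁴ × 320 = 0.0272832 m
Δh = 0.05525 + 0.0272832 = 0.0825332 m

about 83 mm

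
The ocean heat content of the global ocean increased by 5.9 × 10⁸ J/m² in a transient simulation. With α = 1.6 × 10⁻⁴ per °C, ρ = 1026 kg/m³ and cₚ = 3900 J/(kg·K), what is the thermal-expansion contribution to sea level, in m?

0.0236 m

Δh = αQ/(ρcₚ) = 1.6×10⁻⁴ × 5.9×10⁸ / (1026 × 3900) ≈ 0.023592 m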